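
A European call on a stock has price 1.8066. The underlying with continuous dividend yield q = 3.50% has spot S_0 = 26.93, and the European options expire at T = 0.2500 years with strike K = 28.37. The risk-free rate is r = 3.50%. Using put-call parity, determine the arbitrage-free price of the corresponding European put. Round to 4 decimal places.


Put-call parity: C - P = S_0 * exp(-qT) - K * exp(-rT).
S_0 * exp(-qT) = 26.9300 * 0.99128817 = 26.69539041
K * exp(-rT) = 28.3700 * 0.99128817 = 28.12284538
P = C - S*exp(-qT) + K*exp(-rT)
P = 1.8066 - 26.69539041 + 28.12284538 = 3.2341

Answer: Put price = 3.2341


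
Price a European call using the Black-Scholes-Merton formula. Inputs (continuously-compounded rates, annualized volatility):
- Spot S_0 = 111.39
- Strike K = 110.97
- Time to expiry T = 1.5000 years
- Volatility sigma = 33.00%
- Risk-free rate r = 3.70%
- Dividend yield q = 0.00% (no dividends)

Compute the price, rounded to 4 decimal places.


d1 = (ln(S/K) + (r - q + 0.5*sigma^2) * T) / (sigma * sqrt(T)) = 0.34874960
d2 = d1 - sigma * sqrt(T) = -0.05541621
exp(-rT) = 0.94601202; exp(-qT) = 1.00000000
C = S_0 * exp(-qT) * N(d1) - K * exp(-rT) * N(d2)
N(d1) = 0.63636135; N(d2) = 0.47790344
C = 111.3900 * 1.00000000 * 0.63636135 - 110.9700 * 0.94601202 * 0.47790344 = 20.7145

Answer: Price = 20.7145


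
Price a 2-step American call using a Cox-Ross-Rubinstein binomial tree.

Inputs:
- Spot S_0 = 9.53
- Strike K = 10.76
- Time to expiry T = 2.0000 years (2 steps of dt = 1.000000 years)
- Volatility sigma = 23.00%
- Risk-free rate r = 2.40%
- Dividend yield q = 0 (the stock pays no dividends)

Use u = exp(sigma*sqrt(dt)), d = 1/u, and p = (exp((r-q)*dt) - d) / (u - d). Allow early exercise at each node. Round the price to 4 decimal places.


dt = T/N = 1.000000
u = exp(sigma*sqrt(dt)) = 1.258600; d = 1/u = 0.794534
p = (exp((r-q)*dt) - d) / (u - d) = 0.495094
Discount per step: exp(-r*dt) = 0.976286
Stock lattice S(k, i) with i counting down-moves:
  k=0: S(0,0) = 9.5300
  k=1: S(1,0) = 11.9945; S(1,1) = 7.5719
  k=2: S(2,0) = 15.0962; S(2,1) = 9.5300; S(2,2) = 6.0161
Terminal payoffs V(N, i) = max(S_T - K, 0):
  V(2,0) = 4.336225; V(2,1) = 0.000000; V(2,2) = 0.000000
Backward induction: V(k, i) = exp(-r*dt) * [p * V(k+1, i) + (1-p) * V(k+1, i+1)]; then take max(V_cont, immediate exercise) for American.
  V(1,0) = exp(-r*dt) * [p*4.336225 + (1-p)*0.000000] = 2.095930; exercise = 1.234458; V(1,0) = max -> 2.095930
  V(1,1) = exp(-r*dt) * [p*0.000000 + (1-p)*0.000000] = 0.000000; exercise = 0.000000; V(1,1) = max -> 0.000000
  V(0,0) = exp(-r*dt) * [p*2.095930 + (1-p)*0.000000] = 1.013076; exercise = 0.000000; V(0,0) = max -> 1.013076

Answer: Price = V(0,0) = 1.0131


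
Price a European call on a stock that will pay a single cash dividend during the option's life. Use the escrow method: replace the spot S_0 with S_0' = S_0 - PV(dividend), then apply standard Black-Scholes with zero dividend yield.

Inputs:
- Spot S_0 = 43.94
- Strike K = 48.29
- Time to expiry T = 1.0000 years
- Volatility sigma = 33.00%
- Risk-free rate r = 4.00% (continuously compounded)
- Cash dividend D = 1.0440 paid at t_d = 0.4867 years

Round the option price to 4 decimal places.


PV(D) = D * exp(-r * t_d) = 1.0440 * 0.98072028 = 1.02387197
S_0' = S_0 - PV(D) = 43.9400 - 1.02387197 = 42.91612803
d1 = (ln(S_0'/K) + (r + sigma^2/2)*T) / (sigma*sqrt(T)) = -0.07129333
d2 = d1 - sigma*sqrt(T) = -0.40129333
exp(-rT) = 0.96078944
N(d1) = 0.47158215; N(d2) = 0.34410209
C = S_0' * N(d1) - K * exp(-rT) * N(d2) = 42.91612803 * 0.47158215 - 48.2900 * 0.96078944 * 0.34410209 = 4.2733

Answer: Price = 4.2733


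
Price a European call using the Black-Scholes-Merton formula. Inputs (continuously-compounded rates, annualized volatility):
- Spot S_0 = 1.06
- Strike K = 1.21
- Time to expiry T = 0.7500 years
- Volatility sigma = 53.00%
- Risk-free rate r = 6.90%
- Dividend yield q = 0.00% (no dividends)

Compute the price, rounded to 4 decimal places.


d1 = (ln(S/K) + (r - q + 0.5*sigma^2) * T) / (sigma * sqrt(T)) = 0.05389194
d2 = d1 - sigma * sqrt(T) = -0.40510152
exp(-rT) = 0.94956623; exp(-qT) = 1.00000000
C = S_0 * exp(-qT) * N(d1) - K * exp(-rT) * N(d2)
N(d1) = 0.52148937; N(d2) = 0.34270144
C = 1.0600 * 1.00000000 * 0.52148937 - 1.2100 * 0.94956623 * 0.34270144 = 0.1590

Answer: Price = 0.1590


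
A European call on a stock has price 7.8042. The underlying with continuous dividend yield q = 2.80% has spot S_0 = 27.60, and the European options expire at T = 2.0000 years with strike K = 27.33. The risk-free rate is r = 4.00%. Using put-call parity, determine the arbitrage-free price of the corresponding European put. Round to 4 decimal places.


Put-call parity: C - P = S_0 * exp(-qT) - K * exp(-rT).
S_0 * exp(-qT) = 27.6000 * 0.94553914 = 26.09688015
K * exp(-rT) = 27.3300 * 0.92311635 = 25.22876975
P = C - S*exp(-qT) + K*exp(-rT)
P = 7.8042 - 26.09688015 + 25.22876975 = 6.9361

Answer: Put price = 6.9361


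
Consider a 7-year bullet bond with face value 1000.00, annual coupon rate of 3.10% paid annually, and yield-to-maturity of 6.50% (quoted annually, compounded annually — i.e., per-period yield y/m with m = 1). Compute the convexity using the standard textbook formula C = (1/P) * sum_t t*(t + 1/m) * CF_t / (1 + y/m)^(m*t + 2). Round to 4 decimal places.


Answer: Convexity = 43.0646

Derivation:
Coupon per period c = face * coupon_rate / m = 31.000000
Periods per year m = 1; per-period yield y/m = 0.065000
Number of cashflows N = 7
Cashflows (t years, CF_t, discount factor 1/(1+y/m)^(m*t), PV):
  t = 1.0000: CF_t = 31.000000, DF = 0.938967, PV = 29.107981
  t = 2.0000: CF_t = 31.000000, DF = 0.881659, PV = 27.331438
  t = 3.0000: CF_t = 31.000000, DF = 0.827849, PV = 25.663322
  t = 4.0000: CF_t = 31.000000, DF = 0.777323, PV = 24.097016
  t = 5.0000: CF_t = 31.000000, DF = 0.729881, PV = 22.626306
  t = 6.0000: CF_t = 31.000000, DF = 0.685334, PV = 21.245358
  t = 7.0000: CF_t = 1031.000000, DF = 0.643506, PV = 663.454907
Price P = sum_t PV_t = 813.526328
Convexity numerator sum_t t*(t + 1/m) * CF_t / (1+y/m)^(m*t + 2):
  t = 1.0000: term = 51.326644
  t = 2.0000: term = 144.582095
  t = 3.0000: term = 271.515671
  t = 4.0000: term = 424.907154
  t = 5.0000: term = 598.460780
  t = 6.0000: term = 786.709006
  t = 7.0000: term = 32756.705962
Convexity = (1/P) * sum = 35034.207311 / 813.526328 = 43.064626


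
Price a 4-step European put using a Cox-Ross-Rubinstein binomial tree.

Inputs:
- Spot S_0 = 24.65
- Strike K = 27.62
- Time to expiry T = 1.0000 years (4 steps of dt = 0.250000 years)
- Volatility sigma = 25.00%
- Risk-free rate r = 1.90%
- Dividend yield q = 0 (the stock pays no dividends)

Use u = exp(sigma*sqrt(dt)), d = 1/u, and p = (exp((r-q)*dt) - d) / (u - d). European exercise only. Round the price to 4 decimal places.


dt = T/N = 0.250000
u = exp(sigma*sqrt(dt)) = 1.133148; d = 1/u = 0.882497
p = (exp((r-q)*dt) - d) / (u - d) = 0.487786
Discount per step: exp(-r*dt) = 0.995261
Stock lattice S(k, i) with i counting down-moves:
  k=0: S(0,0) = 24.6500
  k=1: S(1,0) = 27.9321; S(1,1) = 21.7535
  k=2: S(2,0) = 31.6512; S(2,1) = 24.6500; S(2,2) = 19.1974
  k=3: S(3,0) = 35.8655; S(3,1) = 27.9321; S(3,2) = 21.7535; S(3,3) = 16.9417
  k=4: S(4,0) = 40.6410; S(4,1) = 31.6512; S(4,2) = 24.6500; S(4,3) = 19.1974; S(4,4) = 14.9510
Terminal payoffs V(N, i) = max(K - S_T, 0):
  V(4,0) = 0.000000; V(4,1) = 0.000000; V(4,2) = 2.970000; V(4,3) = 8.422561; V(4,4) = 12.669019
Backward induction: V(k, i) = exp(-r*dt) * [p * V(k+1, i) + (1-p) * V(k+1, i+1)].
  V(3,0) = exp(-r*dt) * [p*0.000000 + (1-p)*0.000000] = 0.000000
  V(3,1) = exp(-r*dt) * [p*0.000000 + (1-p)*2.970000] = 1.514066
  V(3,2) = exp(-r*dt) * [p*2.970000 + (1-p)*8.422561] = 5.735567
  V(3,3) = exp(-r*dt) * [p*8.422561 + (1-p)*12.669019] = 10.547435
  V(2,0) = exp(-r*dt) * [p*0.000000 + (1-p)*1.514066] = 0.771850
  V(2,1) = exp(-r*dt) * [p*1.514066 + (1-p)*5.735567] = 3.658955
  V(2,2) = exp(-r*dt) * [p*5.735567 + (1-p)*10.547435] = 8.161413
  V(1,0) = exp(-r*dt) * [p*0.771850 + (1-p)*3.658955] = 2.240000
  V(1,1) = exp(-r*dt) * [p*3.658955 + (1-p)*8.161413] = 5.936908
  V(0,0) = exp(-r*dt) * [p*2.240000 + (1-p)*5.936908] = 4.114019

Answer: Price = V(0,0) = 4.1140


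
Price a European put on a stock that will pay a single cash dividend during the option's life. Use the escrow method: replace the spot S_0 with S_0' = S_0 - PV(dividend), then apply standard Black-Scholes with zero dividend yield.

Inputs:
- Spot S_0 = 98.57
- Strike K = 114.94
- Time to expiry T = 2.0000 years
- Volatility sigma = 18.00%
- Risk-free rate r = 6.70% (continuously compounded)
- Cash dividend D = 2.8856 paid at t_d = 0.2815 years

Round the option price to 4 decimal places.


PV(D) = D * exp(-r * t_d) = 2.8856 * 0.98131625 = 2.83168616
S_0' = S_0 - PV(D) = 98.5700 - 2.83168616 = 95.73831384
d1 = (ln(S_0'/K) + (r + sigma^2/2)*T) / (sigma*sqrt(T)) = -0.06439260
d2 = d1 - sigma*sqrt(T) = -0.31895105
exp(-rT) = 0.87459006
N(-d1) = 0.52567119; N(-d2) = 0.62511818
P = K * exp(-rT) * N(-d2) - S_0' * N(-d1) = 114.9400 * 0.87459006 * 0.62511818 - 95.73831384 * 0.52567119 = 12.5134

Answer: Price = 12.5134


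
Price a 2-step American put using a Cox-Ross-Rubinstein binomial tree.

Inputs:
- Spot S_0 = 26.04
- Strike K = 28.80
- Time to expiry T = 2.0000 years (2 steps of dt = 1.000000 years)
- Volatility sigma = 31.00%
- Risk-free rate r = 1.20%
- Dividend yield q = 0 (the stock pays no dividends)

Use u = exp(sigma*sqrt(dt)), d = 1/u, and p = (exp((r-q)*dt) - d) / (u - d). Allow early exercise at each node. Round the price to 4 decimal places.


dt = T/N = 1.000000
u = exp(sigma*sqrt(dt)) = 1.363425; d = 1/u = 0.733447
p = (exp((r-q)*dt) - d) / (u - d) = 0.442278
Discount per step: exp(-r*dt) = 0.988072
Stock lattice S(k, i) with i counting down-moves:
  k=0: S(0,0) = 26.0400
  k=1: S(1,0) = 35.5036; S(1,1) = 19.0990
  k=2: S(2,0) = 48.4065; S(2,1) = 26.0400; S(2,2) = 14.0081
Terminal payoffs V(N, i) = max(K - S_T, 0):
  V(2,0) = 0.000000; V(2,1) = 2.760000; V(2,2) = 14.791927
Backward induction: V(k, i) = exp(-r*dt) * [p * V(k+1, i) + (1-p) * V(k+1, i+1)]; then take max(V_cont, immediate exercise) for American.
  V(1,0) = exp(-r*dt) * [p*0.000000 + (1-p)*2.760000] = 1.520952; exercise = 0.000000; V(1,0) = max -> 1.520952
  V(1,1) = exp(-r*dt) * [p*2.760000 + (1-p)*14.791927] = 9.357507; exercise = 9.701041; V(1,1) = max -> 9.701041
  V(0,0) = exp(-r*dt) * [p*1.520952 + (1-p)*9.701041] = 6.010608; exercise = 2.760000; V(0,0) = max -> 6.010608

Answer: Price = V(0,0) = 6.0106


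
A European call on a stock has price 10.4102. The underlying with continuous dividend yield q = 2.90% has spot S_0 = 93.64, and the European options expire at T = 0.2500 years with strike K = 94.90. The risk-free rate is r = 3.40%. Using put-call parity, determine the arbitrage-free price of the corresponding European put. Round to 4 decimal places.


Answer: Put price = 11.5434

Derivation:
Put-call parity: C - P = S_0 * exp(-qT) - K * exp(-rT).
S_0 * exp(-qT) = 93.6400 * 0.99277622 = 92.96356504
K * exp(-rT) = 94.9000 * 0.99153602 = 94.09676857
P = C - S*exp(-qT) + K*exp(-rT)
P = 10.4102 - 92.96356504 + 94.09676857 = 11.5434


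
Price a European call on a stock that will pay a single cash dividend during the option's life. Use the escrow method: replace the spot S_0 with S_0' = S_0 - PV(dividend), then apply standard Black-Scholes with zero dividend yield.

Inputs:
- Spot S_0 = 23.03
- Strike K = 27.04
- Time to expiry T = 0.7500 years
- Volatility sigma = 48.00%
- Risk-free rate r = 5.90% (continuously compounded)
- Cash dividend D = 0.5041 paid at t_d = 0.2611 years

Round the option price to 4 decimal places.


PV(D) = D * exp(-r * t_d) = 0.5041 * 0.98471315 = 0.49639390
S_0' = S_0 - PV(D) = 23.0300 - 0.49639390 = 22.53360610
d1 = (ln(S_0'/K) + (r + sigma^2/2)*T) / (sigma*sqrt(T)) = -0.12427333
d2 = d1 - sigma*sqrt(T) = -0.53996552
exp(-rT) = 0.95671475
N(d1) = 0.45054943; N(d2) = 0.29461041
C = S_0' * N(d1) - K * exp(-rT) * N(d2) = 22.53360610 * 0.45054943 - 27.0400 * 0.95671475 * 0.29461041 = 2.5311

Answer: Price = 2.5311


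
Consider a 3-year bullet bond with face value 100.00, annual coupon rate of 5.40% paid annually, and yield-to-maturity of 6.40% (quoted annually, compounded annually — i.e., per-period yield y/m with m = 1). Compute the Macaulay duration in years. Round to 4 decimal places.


Coupon per period c = face * coupon_rate / m = 5.400000
Periods per year m = 1; per-period yield y/m = 0.064000
Number of cashflows N = 3
Cashflows (t years, CF_t, discount factor 1/(1+y/m)^(m*t), PV):
  t = 1.0000: CF_t = 5.400000, DF = 0.939850, PV = 5.075188
  t = 2.0000: CF_t = 5.400000, DF = 0.883317, PV = 4.769914
  t = 3.0000: CF_t = 105.400000, DF = 0.830185, PV = 87.501546
Price P = sum_t PV_t = 97.346648
Macaulay numerator sum_t t * PV_t:
  t * PV_t at t = 1.0000: 5.075188
  t * PV_t at t = 2.0000: 9.539827
  t * PV_t at t = 3.0000: 262.504638
Macaulay duration D = (sum_t t * PV_t) / P = 277.119653 / 97.346648 = 2.846730

Answer: Macaulay duration = 2.8467 years


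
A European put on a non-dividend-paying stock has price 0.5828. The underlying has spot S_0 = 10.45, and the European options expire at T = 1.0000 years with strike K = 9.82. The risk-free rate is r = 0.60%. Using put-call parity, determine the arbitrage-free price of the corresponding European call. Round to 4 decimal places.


Put-call parity: C - P = S_0 * exp(-qT) - K * exp(-rT).
S_0 * exp(-qT) = 10.4500 * 1.00000000 = 10.45000000
K * exp(-rT) = 9.8200 * 0.99401796 = 9.76125641
C = P + S*exp(-qT) - K*exp(-rT)
C = 0.5828 + 10.45000000 - 9.76125641 = 1.2715

Answer: Call price = 1.2715


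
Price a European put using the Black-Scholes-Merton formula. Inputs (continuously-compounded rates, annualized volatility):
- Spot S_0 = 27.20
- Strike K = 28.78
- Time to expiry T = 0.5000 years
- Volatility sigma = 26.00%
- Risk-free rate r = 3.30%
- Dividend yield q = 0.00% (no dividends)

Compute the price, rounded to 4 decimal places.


Answer: Price = 2.6350

Derivation:
d1 = (ln(S/K) + (r - q + 0.5*sigma^2) * T) / (sigma * sqrt(T)) = -0.12545014
d2 = d1 - sigma * sqrt(T) = -0.30929791
exp(-rT) = 0.98363538; exp(-qT) = 1.00000000
P = K * exp(-rT) * N(-d2) - S_0 * exp(-qT) * N(-d1)
N(-d1) = 0.54991640; N(-d2) = 0.62145254
P = 28.7800 * 0.98363538 * 0.62145254 - 27.2000 * 1.00000000 * 0.54991640 = 2.6350


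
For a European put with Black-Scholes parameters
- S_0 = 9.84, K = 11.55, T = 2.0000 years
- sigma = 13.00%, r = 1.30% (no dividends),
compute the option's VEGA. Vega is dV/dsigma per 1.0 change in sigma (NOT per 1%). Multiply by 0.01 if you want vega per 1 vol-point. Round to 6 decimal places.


Answer: Vega = 4.528758

Derivation:
d1 = -0.6381895755; d2 = -0.8220373387
phi(d1) = 0.3254385895; exp(-qT) = 1.0000000000; exp(-rT) = 0.9743350896
Vega = S * exp(-qT) * phi(d1) * sqrt(T) = 9.8400 * 1.0000000000 * 0.3254385895 * 1.4142135624 = 4.528758


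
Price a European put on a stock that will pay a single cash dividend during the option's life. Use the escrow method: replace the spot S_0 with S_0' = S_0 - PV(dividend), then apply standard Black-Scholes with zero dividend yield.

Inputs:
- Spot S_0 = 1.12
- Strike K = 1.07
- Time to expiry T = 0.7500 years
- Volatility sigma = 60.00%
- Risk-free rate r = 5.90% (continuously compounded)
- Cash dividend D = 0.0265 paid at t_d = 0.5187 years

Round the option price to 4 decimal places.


PV(D) = D * exp(-r * t_d) = 0.0265 * 0.96986024 = 0.02570130
S_0' = S_0 - PV(D) = 1.1200 - 0.02570130 = 1.09429870
d1 = (ln(S_0'/K) + (r + sigma^2/2)*T) / (sigma*sqrt(T)) = 0.38818156
d2 = d1 - sigma*sqrt(T) = -0.13143368
exp(-rT) = 0.95671475
N(-d1) = 0.34894084; N(-d2) = 0.55228388
P = K * exp(-rT) * N(-d2) - S_0' * N(-d1) = 1.0700 * 0.95671475 * 0.55228388 - 1.09429870 * 0.34894084 = 0.1835

Answer: Price = 0.1835


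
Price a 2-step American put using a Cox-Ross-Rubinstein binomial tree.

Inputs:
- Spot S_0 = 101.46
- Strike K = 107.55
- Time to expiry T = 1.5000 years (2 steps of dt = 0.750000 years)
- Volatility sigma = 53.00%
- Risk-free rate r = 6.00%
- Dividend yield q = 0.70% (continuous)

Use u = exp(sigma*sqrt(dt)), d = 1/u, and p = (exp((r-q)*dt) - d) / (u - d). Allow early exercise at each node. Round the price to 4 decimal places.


dt = T/N = 0.750000
u = exp(sigma*sqrt(dt)) = 1.582480; d = 1/u = 0.631919
p = (exp((r-q)*dt) - d) / (u - d) = 0.429884
Discount per step: exp(-r*dt) = 0.955997
Stock lattice S(k, i) with i counting down-moves:
  k=0: S(0,0) = 101.4600
  k=1: S(1,0) = 160.5585; S(1,1) = 64.1145
  k=2: S(2,0) = 254.0806; S(2,1) = 101.4600; S(2,2) = 40.5152
Terminal payoffs V(N, i) = max(K - S_T, 0):
  V(2,0) = 0.000000; V(2,1) = 6.090000; V(2,2) = 67.034780
Backward induction: V(k, i) = exp(-r*dt) * [p * V(k+1, i) + (1-p) * V(k+1, i+1)]; then take max(V_cont, immediate exercise) for American.
  V(1,0) = exp(-r*dt) * [p*0.000000 + (1-p)*6.090000] = 3.319228; exercise = 0.000000; V(1,0) = max -> 3.319228
  V(1,1) = exp(-r*dt) * [p*6.090000 + (1-p)*67.034780] = 39.038709; exercise = 43.435460; V(1,1) = max -> 43.435460
  V(0,0) = exp(-r*dt) * [p*3.319228 + (1-p)*43.435460] = 25.037691; exercise = 6.090000; V(0,0) = max -> 25.037691

Answer: Price = V(0,0) = 25.0377


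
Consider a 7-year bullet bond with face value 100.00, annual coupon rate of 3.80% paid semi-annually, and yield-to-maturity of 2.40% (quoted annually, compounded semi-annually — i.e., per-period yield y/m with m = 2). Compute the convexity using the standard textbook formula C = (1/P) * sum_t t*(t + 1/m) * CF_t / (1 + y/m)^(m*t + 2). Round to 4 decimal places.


Coupon per period c = face * coupon_rate / m = 1.900000
Periods per year m = 2; per-period yield y/m = 0.012000
Number of cashflows N = 14
Cashflows (t years, CF_t, discount factor 1/(1+y/m)^(m*t), PV):
  t = 0.5000: CF_t = 1.900000, DF = 0.988142, PV = 1.877470
  t = 1.0000: CF_t = 1.900000, DF = 0.976425, PV = 1.855208
  t = 1.5000: CF_t = 1.900000, DF = 0.964847, PV = 1.833209
  t = 2.0000: CF_t = 1.900000, DF = 0.953406, PV = 1.811472
  t = 2.5000: CF_t = 1.900000, DF = 0.942101, PV = 1.789992
  t = 3.0000: CF_t = 1.900000, DF = 0.930930, PV = 1.768767
  t = 3.5000: CF_t = 1.900000, DF = 0.919891, PV = 1.747793
  t = 4.0000: CF_t = 1.900000, DF = 0.908983, PV = 1.727068
  t = 4.5000: CF_t = 1.900000, DF = 0.898205, PV = 1.706589
  t = 5.0000: CF_t = 1.900000, DF = 0.887554, PV = 1.686353
  t = 5.5000: CF_t = 1.900000, DF = 0.877030, PV = 1.666357
  t = 6.0000: CF_t = 1.900000, DF = 0.866630, PV = 1.646597
  t = 6.5000: CF_t = 1.900000, DF = 0.856354, PV = 1.627073
  t = 7.0000: CF_t = 101.900000, DF = 0.846200, PV = 86.227741
Price P = sum_t PV_t = 108.971689
Convexity numerator sum_t t*(t + 1/m) * CF_t / (1+y/m)^(m*t + 2):
  t = 0.5000: term = 0.916605
  t = 1.0000: term = 2.717208
  t = 1.5000: term = 5.369975
  t = 2.0000: term = 8.843833
  t = 2.5000: term = 13.108448
  t = 3.0000: term = 18.134217
  t = 3.5000: term = 23.892249
  t = 4.0000: term = 30.354353
  t = 4.5000: term = 37.493025
  t = 5.0000: term = 45.281431
  t = 5.5000: term = 53.693397
  t = 6.0000: term = 62.703392
  t = 6.5000: term = 72.286519
  t = 7.0000: term = 4420.234270
Convexity = (1/P) * sum = 4795.028920 / 108.971689 = 44.002520

Answer: Convexity = 44.0025


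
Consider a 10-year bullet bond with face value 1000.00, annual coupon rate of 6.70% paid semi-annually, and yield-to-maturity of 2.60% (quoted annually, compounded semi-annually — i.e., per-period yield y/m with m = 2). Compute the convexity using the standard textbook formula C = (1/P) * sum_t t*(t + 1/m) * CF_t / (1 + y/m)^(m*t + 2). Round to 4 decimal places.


Answer: Convexity = 73.3628

Derivation:
Coupon per period c = face * coupon_rate / m = 33.500000
Periods per year m = 2; per-period yield y/m = 0.013000
Number of cashflows N = 20
Cashflows (t years, CF_t, discount factor 1/(1+y/m)^(m*t), PV):
  t = 0.5000: CF_t = 33.500000, DF = 0.987167, PV = 33.070089
  t = 1.0000: CF_t = 33.500000, DF = 0.974498, PV = 32.645695
  t = 1.5000: CF_t = 33.500000, DF = 0.961992, PV = 32.226747
  t = 2.0000: CF_t = 33.500000, DF = 0.949647, PV = 31.813176
  t = 2.5000: CF_t = 33.500000, DF = 0.937460, PV = 31.404912
  t = 3.0000: CF_t = 33.500000, DF = 0.925429, PV = 31.001887
  t = 3.5000: CF_t = 33.500000, DF = 0.913553, PV = 30.604035
  t = 4.0000: CF_t = 33.500000, DF = 0.901829, PV = 30.211288
  t = 4.5000: CF_t = 33.500000, DF = 0.890256, PV = 29.823582
  t = 5.0000: CF_t = 33.500000, DF = 0.878831, PV = 29.440851
  t = 5.5000: CF_t = 33.500000, DF = 0.867553, PV = 29.063031
  t = 6.0000: CF_t = 33.500000, DF = 0.856420, PV = 28.690060
  t = 6.5000: CF_t = 33.500000, DF = 0.845429, PV = 28.321876
  t = 7.0000: CF_t = 33.500000, DF = 0.834580, PV = 27.958417
  t = 7.5000: CF_t = 33.500000, DF = 0.823869, PV = 27.599622
  t = 8.0000: CF_t = 33.500000, DF = 0.813296, PV = 27.245431
  t = 8.5000: CF_t = 33.500000, DF = 0.802859, PV = 26.895786
  t = 9.0000: CF_t = 33.500000, DF = 0.792556, PV = 26.550628
  t = 9.5000: CF_t = 33.500000, DF = 0.782385, PV = 26.209899
  t = 10.0000: CF_t = 1033.500000, DF = 0.772345, PV = 798.218104
Price P = sum_t PV_t = 1358.995115
Convexity numerator sum_t t*(t + 1/m) * CF_t / (1+y/m)^(m*t + 2):
  t = 0.5000: term = 16.113374
  t = 1.0000: term = 47.719764
  t = 1.5000: term = 94.214736
  t = 2.0000: term = 155.009437
  t = 2.5000: term = 229.530262
  t = 3.0000: term = 317.218526
  t = 3.5000: term = 417.530143
  t = 4.0000: term = 529.935311
  t = 4.5000: term = 653.918202
  t = 5.0000: term = 788.976661
  t = 5.5000: term = 934.621909
  t = 6.0000: term = 1090.378248
  t = 6.5000: term = 1255.782779
  t = 7.0000: term = 1430.385124
  t = 7.5000: term = 1613.747143
  t = 8.0000: term = 1805.442674
  t = 8.5000: term = 2005.057263
  t = 9.0000: term = 2212.187910
  t = 9.5000: term = 2426.442810
  t = 10.0000: term = 81675.533907
Convexity = (1/P) * sum = 99699.746183 / 1358.995115 = 73.362844


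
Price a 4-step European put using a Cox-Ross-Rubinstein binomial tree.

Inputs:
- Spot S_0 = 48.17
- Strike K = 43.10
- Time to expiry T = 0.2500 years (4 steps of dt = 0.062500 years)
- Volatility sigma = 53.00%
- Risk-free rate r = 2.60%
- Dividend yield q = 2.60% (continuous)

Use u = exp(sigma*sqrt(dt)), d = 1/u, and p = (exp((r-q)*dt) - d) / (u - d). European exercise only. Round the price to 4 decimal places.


Answer: Price = V(0,0) = 2.9101

Derivation:
dt = T/N = 0.062500
u = exp(sigma*sqrt(dt)) = 1.141679; d = 1/u = 0.875903
p = (exp((r-q)*dt) - d) / (u - d) = 0.466923
Discount per step: exp(-r*dt) = 0.998376
Stock lattice S(k, i) with i counting down-moves:
  k=0: S(0,0) = 48.1700
  k=1: S(1,0) = 54.9947; S(1,1) = 42.1922
  k=2: S(2,0) = 62.7863; S(2,1) = 48.1700; S(2,2) = 36.9563
  k=3: S(3,0) = 71.6818; S(3,1) = 54.9947; S(3,2) = 42.1922; S(3,3) = 32.3701
  k=4: S(4,0) = 81.8376; S(4,1) = 62.7863; S(4,2) = 48.1700; S(4,3) = 36.9563; S(4,4) = 28.3531
Terminal payoffs V(N, i) = max(K - S_T, 0):
  V(4,0) = 0.000000; V(4,1) = 0.000000; V(4,2) = 0.000000; V(4,3) = 6.143689; V(4,4) = 14.746899
Backward induction: V(k, i) = exp(-r*dt) * [p * V(k+1, i) + (1-p) * V(k+1, i+1)].
  V(3,0) = exp(-r*dt) * [p*0.000000 + (1-p)*0.000000] = 0.000000
  V(3,1) = exp(-r*dt) * [p*0.000000 + (1-p)*0.000000] = 0.000000
  V(3,2) = exp(-r*dt) * [p*0.000000 + (1-p)*6.143689] = 3.269740
  V(3,3) = exp(-r*dt) * [p*6.143689 + (1-p)*14.746899] = 10.712437
  V(2,0) = exp(-r*dt) * [p*0.000000 + (1-p)*0.000000] = 0.000000
  V(2,1) = exp(-r*dt) * [p*0.000000 + (1-p)*3.269740] = 1.740192
  V(2,2) = exp(-r*dt) * [p*3.269740 + (1-p)*10.712437] = 7.225517
  V(1,0) = exp(-r*dt) * [p*0.000000 + (1-p)*1.740192] = 0.926149
  V(1,1) = exp(-r*dt) * [p*1.740192 + (1-p)*7.225517] = 4.656717
  V(0,0) = exp(-r*dt) * [p*0.926149 + (1-p)*4.656717] = 2.910095


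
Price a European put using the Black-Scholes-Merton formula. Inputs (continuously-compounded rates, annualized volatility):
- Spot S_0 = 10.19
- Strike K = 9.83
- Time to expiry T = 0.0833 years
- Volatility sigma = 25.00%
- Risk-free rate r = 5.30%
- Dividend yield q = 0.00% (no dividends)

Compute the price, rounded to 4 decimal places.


d1 = (ln(S/K) + (r - q + 0.5*sigma^2) * T) / (sigma * sqrt(T)) = 0.59574979
d2 = d1 - sigma * sqrt(T) = 0.52359544
exp(-rT) = 0.99559483; exp(-qT) = 1.00000000
P = K * exp(-rT) * N(-d2) - S_0 * exp(-qT) * N(-d1)
N(-d1) = 0.27567119; N(-d2) = 0.30027998
P = 9.8300 * 0.99559483 * 0.30027998 - 10.1900 * 1.00000000 * 0.27567119 = 0.1297

Answer: Price = 0.1297


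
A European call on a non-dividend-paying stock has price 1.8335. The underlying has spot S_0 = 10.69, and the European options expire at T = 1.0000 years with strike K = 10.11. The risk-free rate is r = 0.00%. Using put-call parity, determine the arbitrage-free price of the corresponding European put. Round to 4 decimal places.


Answer: Put price = 1.2535

Derivation:
Put-call parity: C - P = S_0 * exp(-qT) - K * exp(-rT).
S_0 * exp(-qT) = 10.6900 * 1.00000000 = 10.69000000
K * exp(-rT) = 10.1100 * 1.00000000 = 10.11000000
P = C - S*exp(-qT) + K*exp(-rT)
P = 1.8335 - 10.69000000 + 10.11000000 = 1.2535


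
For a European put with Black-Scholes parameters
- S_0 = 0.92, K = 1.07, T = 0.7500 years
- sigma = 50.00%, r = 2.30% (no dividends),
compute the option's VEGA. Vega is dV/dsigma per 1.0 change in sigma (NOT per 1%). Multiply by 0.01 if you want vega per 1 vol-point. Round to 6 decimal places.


Answer: Vega = 0.316499

Derivation:
d1 = -0.0924690136; d2 = -0.5254817155
phi(d1) = 0.3972403394; exp(-qT) = 1.0000000000; exp(-rT) = 0.9828979294
Vega = S * exp(-qT) * phi(d1) * sqrt(T) = 0.9200 * 1.0000000000 * 0.3972403394 * 0.8660254038 = 0.316499


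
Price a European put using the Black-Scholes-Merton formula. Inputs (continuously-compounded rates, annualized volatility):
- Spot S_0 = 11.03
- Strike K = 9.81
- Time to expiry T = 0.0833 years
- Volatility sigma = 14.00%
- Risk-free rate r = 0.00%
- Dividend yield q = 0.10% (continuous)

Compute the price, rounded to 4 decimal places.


Answer: Price = 0.0002

Derivation:
d1 = (ln(S/K) + (r - q + 0.5*sigma^2) * T) / (sigma * sqrt(T)) = 2.91907958
d2 = d1 - sigma * sqrt(T) = 2.87867314
exp(-rT) = 1.00000000; exp(-qT) = 0.99991670
P = K * exp(-rT) * N(-d2) - S_0 * exp(-qT) * N(-d1)
N(-d1) = 0.00175533; N(-d2) = 0.00199676
P = 9.8100 * 1.00000000 * 0.00199676 - 11.0300 * 0.99991670 * 0.00175533 = 0.0002


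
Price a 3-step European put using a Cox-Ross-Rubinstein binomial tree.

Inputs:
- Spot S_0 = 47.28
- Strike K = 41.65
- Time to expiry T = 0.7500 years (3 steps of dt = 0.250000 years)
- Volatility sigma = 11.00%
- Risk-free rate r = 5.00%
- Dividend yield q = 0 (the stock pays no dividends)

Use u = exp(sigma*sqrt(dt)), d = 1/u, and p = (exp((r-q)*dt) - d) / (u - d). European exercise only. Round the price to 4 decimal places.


dt = T/N = 0.250000
u = exp(sigma*sqrt(dt)) = 1.056541; d = 1/u = 0.946485
p = (exp((r-q)*dt) - d) / (u - d) = 0.600545
Discount per step: exp(-r*dt) = 0.987578
Stock lattice S(k, i) with i counting down-moves:
  k=0: S(0,0) = 47.2800
  k=1: S(1,0) = 49.9532; S(1,1) = 44.7498
  k=2: S(2,0) = 52.7776; S(2,1) = 47.2800; S(2,2) = 42.3550
  k=3: S(3,0) = 55.7617; S(3,1) = 49.9532; S(3,2) = 44.7498; S(3,3) = 40.0884
Terminal payoffs V(N, i) = max(K - S_T, 0):
  V(3,0) = 0.000000; V(3,1) = 0.000000; V(3,2) = 0.000000; V(3,3) = 1.561586
Backward induction: V(k, i) = exp(-r*dt) * [p * V(k+1, i) + (1-p) * V(k+1, i+1)].
  V(2,0) = exp(-r*dt) * [p*0.000000 + (1-p)*0.000000] = 0.000000
  V(2,1) = exp(-r*dt) * [p*0.000000 + (1-p)*0.000000] = 0.000000
  V(2,2) = exp(-r*dt) * [p*0.000000 + (1-p)*1.561586] = 0.616034
  V(1,0) = exp(-r*dt) * [p*0.000000 + (1-p)*0.000000] = 0.000000
  V(1,1) = exp(-r*dt) * [p*0.000000 + (1-p)*0.616034] = 0.243021
  V(0,0) = exp(-r*dt) * [p*0.000000 + (1-p)*0.243021] = 0.095870

Answer: Price = V(0,0) = 0.0959


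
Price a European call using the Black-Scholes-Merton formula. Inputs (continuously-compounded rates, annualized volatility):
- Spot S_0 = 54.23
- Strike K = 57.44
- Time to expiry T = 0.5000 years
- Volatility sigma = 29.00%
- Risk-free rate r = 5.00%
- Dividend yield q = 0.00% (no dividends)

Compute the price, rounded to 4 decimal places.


Answer: Price = 3.6622

Derivation:
d1 = (ln(S/K) + (r - q + 0.5*sigma^2) * T) / (sigma * sqrt(T)) = -0.05599146
d2 = d1 - sigma * sqrt(T) = -0.26105243
exp(-rT) = 0.97530991; exp(-qT) = 1.00000000
C = S_0 * exp(-qT) * N(d1) - K * exp(-rT) * N(d2)
N(d1) = 0.47767430; N(d2) = 0.39702604
C = 54.2300 * 1.00000000 * 0.47767430 - 57.4400 * 0.97530991 * 0.39702604 = 3.6622


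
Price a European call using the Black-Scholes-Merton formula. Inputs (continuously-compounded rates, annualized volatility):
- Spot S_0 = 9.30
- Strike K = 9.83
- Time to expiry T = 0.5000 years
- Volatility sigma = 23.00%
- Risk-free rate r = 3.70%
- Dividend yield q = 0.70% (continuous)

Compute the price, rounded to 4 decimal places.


d1 = (ln(S/K) + (r - q + 0.5*sigma^2) * T) / (sigma * sqrt(T)) = -0.16724326
d2 = d1 - sigma * sqrt(T) = -0.32987782
exp(-rT) = 0.98167007; exp(-qT) = 0.99650612
C = S_0 * exp(-qT) * N(d1) - K * exp(-rT) * N(d2)
N(d1) = 0.43358932; N(d2) = 0.37074614
C = 9.3000 * 0.99650612 * 0.43358932 - 9.8300 * 0.98167007 * 0.37074614 = 0.4407

Answer: Price = 0.4407


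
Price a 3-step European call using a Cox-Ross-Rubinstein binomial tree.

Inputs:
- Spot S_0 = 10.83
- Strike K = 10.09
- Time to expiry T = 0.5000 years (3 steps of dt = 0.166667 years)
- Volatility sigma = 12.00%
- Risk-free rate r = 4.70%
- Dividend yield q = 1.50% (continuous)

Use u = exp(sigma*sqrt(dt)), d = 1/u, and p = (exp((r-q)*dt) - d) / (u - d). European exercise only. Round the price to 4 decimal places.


Answer: Price = V(0,0) = 0.9628

Derivation:
dt = T/N = 0.166667
u = exp(sigma*sqrt(dt)) = 1.050210; d = 1/u = 0.952191
p = (exp((r-q)*dt) - d) / (u - d) = 0.542312
Discount per step: exp(-r*dt) = 0.992197
Stock lattice S(k, i) with i counting down-moves:
  k=0: S(0,0) = 10.8300
  k=1: S(1,0) = 11.3738; S(1,1) = 10.3122
  k=2: S(2,0) = 11.9448; S(2,1) = 10.8300; S(2,2) = 9.8192
  k=3: S(3,0) = 12.5446; S(3,1) = 11.3738; S(3,2) = 10.3122; S(3,3) = 9.3498
Terminal payoffs V(N, i) = max(S_T - K, 0):
  V(3,0) = 2.454589; V(3,1) = 1.283770; V(3,2) = 0.222227; V(3,3) = 0.000000
Backward induction: V(k, i) = exp(-r*dt) * [p * V(k+1, i) + (1-p) * V(k+1, i+1)].
  V(2,0) = exp(-r*dt) * [p*2.454589 + (1-p)*1.283770] = 1.903748
  V(2,1) = exp(-r*dt) * [p*1.283770 + (1-p)*0.222227] = 0.791688
  V(2,2) = exp(-r*dt) * [p*0.222227 + (1-p)*0.000000] = 0.119576
  V(1,0) = exp(-r*dt) * [p*1.903748 + (1-p)*0.791688] = 1.383888
  V(1,1) = exp(-r*dt) * [p*0.791688 + (1-p)*0.119576] = 0.480293
  V(0,0) = exp(-r*dt) * [p*1.383888 + (1-p)*0.480293] = 0.962752


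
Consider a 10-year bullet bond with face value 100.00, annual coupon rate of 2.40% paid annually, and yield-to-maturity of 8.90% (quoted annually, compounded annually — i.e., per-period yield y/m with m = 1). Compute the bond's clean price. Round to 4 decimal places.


Answer: Price = 58.1010

Derivation:
Coupon per period c = face * coupon_rate / m = 2.400000
Periods per year m = 1; per-period yield y/m = 0.089000
Number of cashflows N = 10
Cashflows (t years, CF_t, discount factor 1/(1+y/m)^(m*t), PV):
  t = 1.0000: CF_t = 2.400000, DF = 0.918274, PV = 2.203857
  t = 2.0000: CF_t = 2.400000, DF = 0.843226, PV = 2.023744
  t = 3.0000: CF_t = 2.400000, DF = 0.774313, PV = 1.858350
  t = 4.0000: CF_t = 2.400000, DF = 0.711031, PV = 1.706474
  t = 5.0000: CF_t = 2.400000, DF = 0.652921, PV = 1.567010
  t = 6.0000: CF_t = 2.400000, DF = 0.599560, PV = 1.438944
  t = 7.0000: CF_t = 2.400000, DF = 0.550560, PV = 1.321345
  t = 8.0000: CF_t = 2.400000, DF = 0.505565, PV = 1.213356
  t = 9.0000: CF_t = 2.400000, DF = 0.464247, PV = 1.114193
  t = 10.0000: CF_t = 102.400000, DF = 0.426306, PV = 43.653710
Price P = sum_t PV_t = 58.100983


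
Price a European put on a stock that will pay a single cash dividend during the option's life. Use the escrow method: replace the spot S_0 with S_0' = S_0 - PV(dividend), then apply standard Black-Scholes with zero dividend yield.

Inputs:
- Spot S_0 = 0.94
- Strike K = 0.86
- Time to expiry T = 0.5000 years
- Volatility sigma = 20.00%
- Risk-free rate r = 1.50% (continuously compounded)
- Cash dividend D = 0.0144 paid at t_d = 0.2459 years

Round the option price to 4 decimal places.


PV(D) = D * exp(-r * t_d) = 0.0144 * 0.99631829 = 0.01434698
S_0' = S_0 - PV(D) = 0.9400 - 0.01434698 = 0.92565302
d1 = (ln(S_0'/K) + (r + sigma^2/2)*T) / (sigma*sqrt(T)) = 0.64394138
d2 = d1 - sigma*sqrt(T) = 0.50252002
exp(-rT) = 0.99252805
N(-d1) = 0.25980672; N(-d2) = 0.30765089
P = K * exp(-rT) * N(-d2) - S_0' * N(-d1) = 0.8600 * 0.99252805 * 0.30765089 - 0.92565302 * 0.25980672 = 0.0221

Answer: Price = 0.0221


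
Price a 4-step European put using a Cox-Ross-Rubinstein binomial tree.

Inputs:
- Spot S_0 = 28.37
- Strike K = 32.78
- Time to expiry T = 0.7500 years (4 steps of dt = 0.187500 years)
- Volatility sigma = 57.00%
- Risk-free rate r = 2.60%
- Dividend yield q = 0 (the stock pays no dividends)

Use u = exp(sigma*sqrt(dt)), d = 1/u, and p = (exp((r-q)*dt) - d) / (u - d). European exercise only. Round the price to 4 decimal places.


Answer: Price = V(0,0) = 8.1684

Derivation:
dt = T/N = 0.187500
u = exp(sigma*sqrt(dt)) = 1.279945; d = 1/u = 0.781283
p = (exp((r-q)*dt) - d) / (u - d) = 0.448407
Discount per step: exp(-r*dt) = 0.995137
Stock lattice S(k, i) with i counting down-moves:
  k=0: S(0,0) = 28.3700
  k=1: S(1,0) = 36.3120; S(1,1) = 22.1650
  k=2: S(2,0) = 46.4774; S(2,1) = 28.3700; S(2,2) = 17.3172
  k=3: S(3,0) = 59.4886; S(3,1) = 36.3120; S(3,2) = 22.1650; S(3,3) = 13.5296
  k=4: S(4,0) = 76.1421; S(4,1) = 46.4774; S(4,2) = 28.3700; S(4,3) = 17.3172; S(4,4) = 10.5705
Terminal payoffs V(N, i) = max(K - S_T, 0):
  V(4,0) = 0.000000; V(4,1) = 0.000000; V(4,2) = 4.410000; V(4,3) = 15.462843; V(4,4) = 22.209540
Backward induction: V(k, i) = exp(-r*dt) * [p * V(k+1, i) + (1-p) * V(k+1, i+1)].
  V(3,0) = exp(-r*dt) * [p*0.000000 + (1-p)*0.000000] = 0.000000
  V(3,1) = exp(-r*dt) * [p*0.000000 + (1-p)*4.410000] = 2.420695
  V(3,2) = exp(-r*dt) * [p*4.410000 + (1-p)*15.462843] = 10.455574
  V(3,3) = exp(-r*dt) * [p*15.462843 + (1-p)*22.209540] = 19.090978
  V(2,0) = exp(-r*dt) * [p*0.000000 + (1-p)*2.420695] = 1.328745
  V(2,1) = exp(-r*dt) * [p*2.420695 + (1-p)*10.455574] = 6.819352
  V(2,2) = exp(-r*dt) * [p*10.455574 + (1-p)*19.090978] = 15.144791
  V(1,0) = exp(-r*dt) * [p*1.328745 + (1-p)*6.819352] = 4.336135
  V(1,1) = exp(-r*dt) * [p*6.819352 + (1-p)*15.144791] = 11.356109
  V(0,0) = exp(-r*dt) * [p*4.336135 + (1-p)*11.356109] = 8.168385


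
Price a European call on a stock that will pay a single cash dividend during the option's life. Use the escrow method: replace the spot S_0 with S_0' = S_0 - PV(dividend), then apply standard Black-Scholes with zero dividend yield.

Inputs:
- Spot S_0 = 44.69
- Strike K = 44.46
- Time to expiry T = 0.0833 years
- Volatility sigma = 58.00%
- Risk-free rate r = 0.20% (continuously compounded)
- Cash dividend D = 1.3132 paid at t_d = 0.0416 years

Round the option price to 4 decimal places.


Answer: Price = 2.4227

Derivation:
PV(D) = D * exp(-r * t_d) = 1.3132 * 0.99991680 = 1.31309075
S_0' = S_0 - PV(D) = 44.6900 - 1.31309075 = 43.37690925
d1 = (ln(S_0'/K) + (r + sigma^2/2)*T) / (sigma*sqrt(T)) = -0.06263509
d2 = d1 - sigma*sqrt(T) = -0.23003318
exp(-rT) = 0.99983341
N(d1) = 0.47502854; N(d2) = 0.40903300
C = S_0' * N(d1) - K * exp(-rT) * N(d2) = 43.37690925 * 0.47502854 - 44.4600 * 0.99983341 * 0.40903300 = 2.4227


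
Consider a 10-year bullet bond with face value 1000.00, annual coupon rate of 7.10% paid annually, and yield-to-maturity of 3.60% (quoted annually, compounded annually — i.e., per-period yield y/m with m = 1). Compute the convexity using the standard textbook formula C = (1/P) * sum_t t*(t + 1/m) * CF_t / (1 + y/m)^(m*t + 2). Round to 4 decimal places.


Answer: Convexity = 73.0046

Derivation:
Coupon per period c = face * coupon_rate / m = 71.000000
Periods per year m = 1; per-period yield y/m = 0.036000
Number of cashflows N = 10
Cashflows (t years, CF_t, discount factor 1/(1+y/m)^(m*t), PV):
  t = 1.0000: CF_t = 71.000000, DF = 0.965251, PV = 68.532819
  t = 2.0000: CF_t = 71.000000, DF = 0.931709, PV = 66.151369
  t = 3.0000: CF_t = 71.000000, DF = 0.899333, PV = 63.852673
  t = 4.0000: CF_t = 71.000000, DF = 0.868082, PV = 61.633854
  t = 5.0000: CF_t = 71.000000, DF = 0.837917, PV = 59.492137
  t = 6.0000: CF_t = 71.000000, DF = 0.808801, PV = 57.424843
  t = 7.0000: CF_t = 71.000000, DF = 0.780696, PV = 55.429385
  t = 8.0000: CF_t = 71.000000, DF = 0.753567, PV = 53.503267
  t = 9.0000: CF_t = 71.000000, DF = 0.727381, PV = 51.644081
  t = 10.0000: CF_t = 1071.000000, DF = 0.702106, PV = 751.955113
Price P = sum_t PV_t = 1289.619542
Convexity numerator sum_t t*(t + 1/m) * CF_t / (1+y/m)^(m*t + 2):
  t = 1.0000: term = 127.705346
  t = 2.0000: term = 369.803126
  t = 3.0000: term = 713.905648
  t = 4.0000: term = 1148.496859
  t = 5.0000: term = 1662.881553
  t = 6.0000: term = 2247.137234
  t = 7.0000: term = 2892.068512
  t = 8.0000: term = 3589.163901
  t = 9.0000: term = 4330.554900
  t = 10.0000: term = 77066.403337
Convexity = (1/P) * sum = 94148.120415 / 1289.619542 = 73.004570


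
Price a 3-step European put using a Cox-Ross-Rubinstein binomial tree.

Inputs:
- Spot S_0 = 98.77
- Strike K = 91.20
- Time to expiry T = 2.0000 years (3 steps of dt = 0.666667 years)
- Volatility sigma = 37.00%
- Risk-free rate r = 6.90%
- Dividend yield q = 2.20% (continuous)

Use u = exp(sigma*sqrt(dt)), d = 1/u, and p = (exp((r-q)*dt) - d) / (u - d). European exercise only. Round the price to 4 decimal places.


Answer: Price = V(0,0) = 12.5954

Derivation:
dt = T/N = 0.666667
u = exp(sigma*sqrt(dt)) = 1.352702; d = 1/u = 0.739261
p = (exp((r-q)*dt) - d) / (u - d) = 0.476930
Discount per step: exp(-r*dt) = 0.955042
Stock lattice S(k, i) with i counting down-moves:
  k=0: S(0,0) = 98.7700
  k=1: S(1,0) = 133.6063; S(1,1) = 73.0168
  k=2: S(2,0) = 180.7295; S(2,1) = 98.7700; S(2,2) = 53.9785
  k=3: S(3,0) = 244.4731; S(3,1) = 133.6063; S(3,2) = 73.0168; S(3,3) = 39.9042
Terminal payoffs V(N, i) = max(K - S_T, 0):
  V(3,0) = 0.000000; V(3,1) = 0.000000; V(3,2) = 18.183154; V(3,3) = 51.295755
Backward induction: V(k, i) = exp(-r*dt) * [p * V(k+1, i) + (1-p) * V(k+1, i+1)].
  V(2,0) = exp(-r*dt) * [p*0.000000 + (1-p)*0.000000] = 0.000000
  V(2,1) = exp(-r*dt) * [p*0.000000 + (1-p)*18.183154] = 9.083464
  V(2,2) = exp(-r*dt) * [p*18.183154 + (1-p)*51.295755] = 33.907201
  V(1,0) = exp(-r*dt) * [p*0.000000 + (1-p)*9.083464] = 4.537679
  V(1,1) = exp(-r*dt) * [p*9.083464 + (1-p)*33.907201] = 21.075881
  V(0,0) = exp(-r*dt) * [p*4.537679 + (1-p)*21.075881] = 12.595396


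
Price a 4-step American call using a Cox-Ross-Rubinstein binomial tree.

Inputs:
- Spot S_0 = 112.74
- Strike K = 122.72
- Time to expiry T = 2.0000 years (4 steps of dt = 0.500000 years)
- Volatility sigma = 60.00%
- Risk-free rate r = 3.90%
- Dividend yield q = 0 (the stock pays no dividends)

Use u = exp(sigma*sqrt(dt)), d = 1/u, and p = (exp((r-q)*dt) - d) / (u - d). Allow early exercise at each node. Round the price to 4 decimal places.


dt = T/N = 0.500000
u = exp(sigma*sqrt(dt)) = 1.528465; d = 1/u = 0.654251
p = (exp((r-q)*dt) - d) / (u - d) = 0.418021
Discount per step: exp(-r*dt) = 0.980689
Stock lattice S(k, i) with i counting down-moves:
  k=0: S(0,0) = 112.7400
  k=1: S(1,0) = 172.3192; S(1,1) = 73.7603
  k=2: S(2,0) = 263.3838; S(2,1) = 112.7400; S(2,2) = 48.2577
  k=3: S(3,0) = 402.5730; S(3,1) = 172.3192; S(3,2) = 73.7603; S(3,3) = 31.5727
  k=4: S(4,0) = 615.3188; S(4,1) = 263.3838; S(4,2) = 112.7400; S(4,3) = 48.2577; S(4,4) = 20.6565
Terminal payoffs V(N, i) = max(S_T - K, 0):
  V(4,0) = 492.598831; V(4,1) = 140.663836; V(4,2) = 0.000000; V(4,3) = 0.000000; V(4,4) = 0.000000
Backward induction: V(k, i) = exp(-r*dt) * [p * V(k+1, i) + (1-p) * V(k+1, i+1)]; then take max(V_cont, immediate exercise) for American.
  V(3,0) = exp(-r*dt) * [p*492.598831 + (1-p)*140.663836] = 282.222876; exercise = 279.853017; V(3,0) = max -> 282.222876
  V(3,1) = exp(-r*dt) * [p*140.663836 + (1-p)*0.000000] = 57.665005; exercise = 49.599162; V(3,1) = max -> 57.665005
  V(3,2) = exp(-r*dt) * [p*0.000000 + (1-p)*0.000000] = 0.000000; exercise = 0.000000; V(3,2) = max -> 0.000000
  V(3,3) = exp(-r*dt) * [p*0.000000 + (1-p)*0.000000] = 0.000000; exercise = 0.000000; V(3,3) = max -> 0.000000
  V(2,0) = exp(-r*dt) * [p*282.222876 + (1-p)*57.665005] = 148.608714; exercise = 140.663836; V(2,0) = max -> 148.608714
  V(2,1) = exp(-r*dt) * [p*57.665005 + (1-p)*0.000000] = 23.639713; exercise = 0.000000; V(2,1) = max -> 23.639713
  V(2,2) = exp(-r*dt) * [p*0.000000 + (1-p)*0.000000] = 0.000000; exercise = 0.000000; V(2,2) = max -> 0.000000
  V(1,0) = exp(-r*dt) * [p*148.608714 + (1-p)*23.639713] = 74.414126; exercise = 49.599162; V(1,0) = max -> 74.414126
  V(1,1) = exp(-r*dt) * [p*23.639713 + (1-p)*0.000000] = 9.691078; exercise = 0.000000; V(1,1) = max -> 9.691078
  V(0,0) = exp(-r*dt) * [p*74.414126 + (1-p)*9.691078] = 36.037084; exercise = 0.000000; V(0,0) = max -> 36.037084

Answer: Price = V(0,0) = 36.0371
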